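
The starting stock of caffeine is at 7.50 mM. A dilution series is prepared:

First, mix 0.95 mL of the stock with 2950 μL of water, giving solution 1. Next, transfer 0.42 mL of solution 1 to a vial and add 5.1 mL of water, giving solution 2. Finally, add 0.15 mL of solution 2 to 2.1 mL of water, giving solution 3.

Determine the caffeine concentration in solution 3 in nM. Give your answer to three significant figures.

Step 1: 0.95 mL + 2950 μL = 3.9 mL total → factor 3.9/0.95 = 4.1053
Step 2: 0.42 mL + 5.1 mL = 5.52 mL total → factor 5.52/0.42 = 13.143
Step 3: 0.15 mL + 2.1 mL = 2.25 mL total → factor 2.25/0.15 = 15
Overall dilution factor = 4.1053 × 13.143 × 15 = 809.32
Final = 7.50 mM / 809.32 = 0.009267 mM = 9.27 × 10^3 nM

9.27 × 10^3 nM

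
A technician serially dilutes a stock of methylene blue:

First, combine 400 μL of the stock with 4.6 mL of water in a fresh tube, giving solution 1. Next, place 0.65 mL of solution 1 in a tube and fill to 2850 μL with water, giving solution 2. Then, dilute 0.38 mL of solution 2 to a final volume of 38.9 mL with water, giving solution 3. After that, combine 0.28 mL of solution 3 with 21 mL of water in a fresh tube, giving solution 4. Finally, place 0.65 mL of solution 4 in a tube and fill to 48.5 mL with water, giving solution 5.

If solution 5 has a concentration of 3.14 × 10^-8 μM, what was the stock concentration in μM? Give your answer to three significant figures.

0.999 μM

Step 1: 400 μL + 4.6 mL = 5000 μL total → factor 5000/400 = 12.5
Step 2: 0.65 mL brought to 2850 μL → factor 2.85/0.65 = 4.3846
Step 3: 0.38 mL brought to 38.9 mL → factor 38.9/0.38 = 102.37
Step 4: 0.28 mL + 21 mL = 21.28 mL total → factor 21.28/0.28 = 76
Step 5: 0.65 mL brought to 48.5 mL → factor 48.5/0.65 = 74.615
Overall dilution factor = 12.5 × 4.3846 × 102.37 × 76 × 74.615 = 3.1816 × 10^7
Stock = 3.14 × 10^-8 μM × 3.1816 × 10^7 = 0.999 μM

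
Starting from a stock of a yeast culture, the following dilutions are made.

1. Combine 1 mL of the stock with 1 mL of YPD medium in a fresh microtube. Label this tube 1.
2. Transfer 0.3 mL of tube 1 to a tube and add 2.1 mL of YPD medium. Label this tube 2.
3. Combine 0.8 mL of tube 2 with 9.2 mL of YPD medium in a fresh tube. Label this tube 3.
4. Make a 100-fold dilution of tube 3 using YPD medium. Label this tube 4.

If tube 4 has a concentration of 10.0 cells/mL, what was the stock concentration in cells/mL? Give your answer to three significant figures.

Step 1: 1 mL + 1 mL = 2 mL total → factor 2/1 = 2
Step 2: 0.3 mL + 2.1 mL = 2.4 mL total → factor 2.4/0.3 = 8
Step 3: 0.8 mL + 9.2 mL = 10 mL total → factor 10/0.8 = 12.5
Step 4: 100-fold → factor 100
Overall dilution factor = 2 × 8 × 12.5 × 100 = 20000
Stock = 10.0 cells/mL × 20000 = 2.00 × 10^5 cells/mL

2.00 × 10^5 cells/mL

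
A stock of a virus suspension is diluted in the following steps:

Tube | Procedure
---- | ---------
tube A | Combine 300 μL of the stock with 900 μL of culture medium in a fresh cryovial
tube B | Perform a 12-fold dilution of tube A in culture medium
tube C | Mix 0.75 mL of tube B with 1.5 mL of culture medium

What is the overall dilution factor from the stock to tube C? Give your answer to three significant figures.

Step 1: 300 μL + 900 μL = 1200 μL total → factor 1200/300 = 4
Step 2: 12-fold → factor 12
Step 3: 0.75 mL + 1.5 mL = 2.25 mL total → factor 2.25/0.75 = 3
Overall dilution factor = 4 × 12 × 3 = 144

144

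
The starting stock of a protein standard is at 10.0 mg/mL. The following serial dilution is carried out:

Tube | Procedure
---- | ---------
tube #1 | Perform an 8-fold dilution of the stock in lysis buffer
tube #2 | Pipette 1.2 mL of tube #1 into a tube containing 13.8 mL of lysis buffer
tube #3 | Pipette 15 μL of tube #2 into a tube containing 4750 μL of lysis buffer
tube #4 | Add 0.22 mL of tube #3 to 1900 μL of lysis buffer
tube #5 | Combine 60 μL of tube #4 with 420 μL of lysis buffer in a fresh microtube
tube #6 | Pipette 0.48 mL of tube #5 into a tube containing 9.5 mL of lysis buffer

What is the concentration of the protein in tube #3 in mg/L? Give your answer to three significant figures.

Step 1: 8-fold → factor 8
Step 2: 1.2 mL + 13.8 mL = 15 mL total → factor 15/1.2 = 12.5
Step 3: 15 μL + 4750 μL = 4765 μL total → factor 4765/15 = 317.67
Dilution factor through tube #3 = 8 × 12.5 × 317.67 = 31767
[tube #3] = 10.0 mg/mL / 31767 = 0.0003148 mg/mL = 0.315 mg/L

0.315 mg/L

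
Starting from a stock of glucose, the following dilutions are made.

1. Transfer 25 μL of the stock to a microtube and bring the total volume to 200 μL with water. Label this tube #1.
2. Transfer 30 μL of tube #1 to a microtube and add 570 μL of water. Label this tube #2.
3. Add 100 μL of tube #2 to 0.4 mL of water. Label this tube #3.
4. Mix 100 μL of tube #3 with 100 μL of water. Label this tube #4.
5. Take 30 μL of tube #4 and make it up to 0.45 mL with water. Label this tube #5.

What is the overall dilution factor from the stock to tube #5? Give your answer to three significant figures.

2.40 × 10^4

Step 1: 25 μL brought to 200 μL → factor 200/25 = 8
Step 2: 30 μL + 570 μL = 600 μL total → factor 600/30 = 20
Step 3: 100 μL + 0.4 mL = 500 μL total → factor 500/100 = 5
Step 4: 100 μL + 100 μL = 200 μL total → factor 200/100 = 2
Step 5: 30 μL brought to 0.45 mL → factor 450/30 = 15
Overall dilution factor = 8 × 20 × 5 × 2 × 15 = 24000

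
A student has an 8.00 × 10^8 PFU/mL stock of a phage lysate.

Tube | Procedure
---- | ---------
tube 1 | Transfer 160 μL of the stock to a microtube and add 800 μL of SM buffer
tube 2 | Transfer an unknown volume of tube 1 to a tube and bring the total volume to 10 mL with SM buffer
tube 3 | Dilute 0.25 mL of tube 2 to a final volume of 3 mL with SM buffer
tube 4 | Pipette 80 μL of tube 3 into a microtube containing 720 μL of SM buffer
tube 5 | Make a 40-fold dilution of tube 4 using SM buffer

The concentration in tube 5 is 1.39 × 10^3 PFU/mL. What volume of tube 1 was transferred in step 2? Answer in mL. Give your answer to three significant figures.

Step 1: 160 μL + 800 μL = 960 μL total → factor 960/160 = 6
Step 2: v brought to 10 mL → factor = 10 mL/v
Step 3: 0.25 mL brought to 3 mL → factor 3/0.25 = 12
Step 4: 80 μL + 720 μL = 800 μL total → factor 800/80 = 10
Step 5: 40-fold → factor 40
Product of known-step factors = 28800
Overall factor = 8.00 × 10^8 PFU/mL / (1.39 × 10^3 PFU/mL) = 5.7554 × 10^5
Step-2 factor = 5.7554 × 10^5 / 28800 = 19.984
v = 10 mL / 19.984 = 0.500 mL

0.500 mL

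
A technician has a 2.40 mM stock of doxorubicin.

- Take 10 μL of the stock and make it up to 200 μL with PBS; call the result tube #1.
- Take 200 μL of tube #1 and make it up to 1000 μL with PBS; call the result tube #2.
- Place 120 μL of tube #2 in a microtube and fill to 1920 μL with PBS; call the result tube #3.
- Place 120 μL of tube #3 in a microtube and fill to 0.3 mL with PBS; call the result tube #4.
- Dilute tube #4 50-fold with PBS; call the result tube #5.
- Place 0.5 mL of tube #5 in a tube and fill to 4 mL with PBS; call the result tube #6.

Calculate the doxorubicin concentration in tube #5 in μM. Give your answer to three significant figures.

0.0120 μM

Step 1: 10 μL brought to 200 μL → factor 200/10 = 20
Step 2: 200 μL brought to 1000 μL → factor 1000/200 = 5
Step 3: 120 μL brought to 1920 μL → factor 1920/120 = 16
Step 4: 120 μL brought to 0.3 mL → factor 300/120 = 2.5
Step 5: 50-fold → factor 50
Dilution factor through tube #5 = 20 × 5 × 16 × 2.5 × 50 = 2 × 10^5
[tube #5] = 2.40 mM / 2 × 10^5 = 1.200 × 10^-5 mM = 0.0120 μM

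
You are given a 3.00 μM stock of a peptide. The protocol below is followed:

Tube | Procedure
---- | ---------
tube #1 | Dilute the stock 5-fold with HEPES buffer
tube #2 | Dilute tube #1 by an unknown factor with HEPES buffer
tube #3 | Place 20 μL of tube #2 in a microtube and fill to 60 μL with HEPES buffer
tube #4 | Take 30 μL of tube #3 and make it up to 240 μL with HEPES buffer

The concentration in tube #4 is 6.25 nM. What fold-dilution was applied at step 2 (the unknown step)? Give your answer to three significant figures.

Step 1: 5-fold → factor 5
Step 2: unknown factor x
Step 3: 20 μL brought to 60 μL → factor 60/20 = 3
Step 4: 30 μL brought to 240 μL → factor 240/30 = 8
Product of known-step factors = 120
Overall factor = 3.00 μM / (6.25 nM) = 480
x = 480 / 120 = 4.00

4.00-fold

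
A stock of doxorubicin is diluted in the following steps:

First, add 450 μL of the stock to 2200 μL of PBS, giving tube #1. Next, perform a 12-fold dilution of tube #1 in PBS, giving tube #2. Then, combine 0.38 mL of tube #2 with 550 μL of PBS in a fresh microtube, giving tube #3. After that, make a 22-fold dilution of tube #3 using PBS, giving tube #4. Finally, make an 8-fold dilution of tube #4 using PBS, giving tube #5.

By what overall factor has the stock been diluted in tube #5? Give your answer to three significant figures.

Step 1: 450 μL + 2200 μL = 2650 μL total → factor 2650/450 = 5.8889
Step 2: 12-fold → factor 12
Step 3: 0.38 mL + 550 μL = 0.93 mL total → factor 0.93/0.38 = 2.4474
Step 4: 22-fold → factor 22
Step 5: 8-fold → factor 8
Overall dilution factor = 5.8889 × 12 × 2.4474 × 22 × 8 = 30439

3.04 × 10^4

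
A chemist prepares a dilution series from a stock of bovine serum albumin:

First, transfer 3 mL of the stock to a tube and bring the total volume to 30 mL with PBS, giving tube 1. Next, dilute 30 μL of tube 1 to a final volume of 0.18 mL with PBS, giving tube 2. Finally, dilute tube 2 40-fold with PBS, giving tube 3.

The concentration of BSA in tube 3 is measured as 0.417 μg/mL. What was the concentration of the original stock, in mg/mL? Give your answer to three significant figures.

1.00 mg/mL

Step 1: 3 mL brought to 30 mL → factor 30/3 = 10
Step 2: 30 μL brought to 0.18 mL → factor 180/30 = 6
Step 3: 40-fold → factor 40
Overall dilution factor = 10 × 6 × 40 = 2400
Stock = 0.417 μg/mL × 2400 = 1001 μg/mL = 1.00 mg/mL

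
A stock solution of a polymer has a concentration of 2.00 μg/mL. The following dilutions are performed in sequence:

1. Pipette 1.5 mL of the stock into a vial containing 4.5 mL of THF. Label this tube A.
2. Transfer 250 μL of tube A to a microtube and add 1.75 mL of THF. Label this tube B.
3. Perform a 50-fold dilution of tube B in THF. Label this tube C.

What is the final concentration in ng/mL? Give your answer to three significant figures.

1.25 ng/mL

Step 1: 1.5 mL + 4.5 mL = 6 mL total → factor 6/1.5 = 4
Step 2: 250 μL + 1.75 mL = 2000 μL total → factor 2000/250 = 8
Step 3: 50-fold → factor 50
Overall dilution factor = 4 × 8 × 50 = 1600
Final = 2.00 μg/mL / 1600 = 0.001250 μg/mL = 1.25 ng/mL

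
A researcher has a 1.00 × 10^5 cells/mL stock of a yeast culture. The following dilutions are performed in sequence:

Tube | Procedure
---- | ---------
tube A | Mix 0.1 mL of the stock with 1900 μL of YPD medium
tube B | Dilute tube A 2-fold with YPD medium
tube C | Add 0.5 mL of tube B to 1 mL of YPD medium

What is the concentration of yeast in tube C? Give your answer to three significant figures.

833 cells/mL

Step 1: 0.1 mL + 1900 μL = 2 mL total → factor 2/0.1 = 20
Step 2: 2-fold → factor 2
Step 3: 0.5 mL + 1 mL = 1.5 mL total → factor 1.5/0.5 = 3
Overall dilution factor = 20 × 2 × 3 = 120
Final = 1.00 × 10^5 cells/mL / 120 = 833 cells/mL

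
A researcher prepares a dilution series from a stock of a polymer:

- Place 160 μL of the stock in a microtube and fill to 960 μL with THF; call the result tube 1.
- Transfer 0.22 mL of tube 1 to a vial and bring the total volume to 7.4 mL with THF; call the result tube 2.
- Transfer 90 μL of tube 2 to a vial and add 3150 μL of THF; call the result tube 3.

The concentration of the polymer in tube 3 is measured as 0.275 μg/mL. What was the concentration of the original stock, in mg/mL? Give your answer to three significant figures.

Step 1: 160 μL brought to 960 μL → factor 960/160 = 6
Step 2: 0.22 mL brought to 7.4 mL → factor 7.4/0.22 = 33.636
Step 3: 90 μL + 3150 μL = 3240 μL total → factor 3240/90 = 36
Overall dilution factor = 6 × 33.636 × 36 = 7265.5
Stock = 0.275 μg/mL × 7265.5 = 1998 μg/mL = 2.00 mg/mL

2.00 mg/mL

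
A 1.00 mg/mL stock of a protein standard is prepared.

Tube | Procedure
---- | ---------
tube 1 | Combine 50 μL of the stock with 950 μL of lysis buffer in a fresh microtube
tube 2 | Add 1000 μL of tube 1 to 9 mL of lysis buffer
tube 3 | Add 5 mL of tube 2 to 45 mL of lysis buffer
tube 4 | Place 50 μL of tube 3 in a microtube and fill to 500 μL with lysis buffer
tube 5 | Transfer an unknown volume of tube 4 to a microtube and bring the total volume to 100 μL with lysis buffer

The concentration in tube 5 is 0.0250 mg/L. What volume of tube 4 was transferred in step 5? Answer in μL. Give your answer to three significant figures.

Step 1: 50 μL + 950 μL = 1000 μL total → factor 1000/50 = 20
Step 2: 1000 μL + 9 mL = 10000 μL total → factor 10000/1000 = 10
Step 3: 5 mL + 45 mL = 50 mL total → factor 50/5 = 10
Step 4: 50 μL brought to 500 μL → factor 500/50 = 10
Step 5: v brought to 100 μL → factor = 100 μL/v
Product of known-step factors = 20000
Overall factor = 1.00 mg/mL / (0.0250 mg/L) = 40000
Step-5 factor = 40000 / 20000 = 2
v = 100 μL / 2 = 50.0 μL

50.0 μL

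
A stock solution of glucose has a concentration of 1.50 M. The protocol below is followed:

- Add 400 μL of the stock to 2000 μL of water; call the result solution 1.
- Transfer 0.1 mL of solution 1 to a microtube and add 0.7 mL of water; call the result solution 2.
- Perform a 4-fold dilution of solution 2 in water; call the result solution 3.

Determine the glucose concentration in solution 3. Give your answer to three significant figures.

Step 1: 400 μL + 2000 μL = 2400 μL total → factor 2400/400 = 6
Step 2: 0.1 mL + 0.7 mL = 0.8 mL total → factor 0.8/0.1 = 8
Step 3: 4-fold → factor 4
Overall dilution factor = 6 × 8 × 4 = 192
Final = 1.50 M / 192 = 0.00781 M

0.00781 M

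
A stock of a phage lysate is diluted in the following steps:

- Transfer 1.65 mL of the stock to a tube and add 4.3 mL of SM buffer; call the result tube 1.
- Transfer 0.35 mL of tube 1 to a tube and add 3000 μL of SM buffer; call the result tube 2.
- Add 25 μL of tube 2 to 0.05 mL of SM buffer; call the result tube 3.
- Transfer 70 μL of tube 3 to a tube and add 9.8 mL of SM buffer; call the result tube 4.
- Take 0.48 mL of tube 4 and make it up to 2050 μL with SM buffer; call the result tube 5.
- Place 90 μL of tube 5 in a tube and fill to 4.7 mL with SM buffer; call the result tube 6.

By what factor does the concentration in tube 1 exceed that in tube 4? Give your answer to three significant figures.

Step 1: 1.65 mL + 4.3 mL = 5.95 mL total → factor 5.95/1.65 = 3.6061
Step 2: 0.35 mL + 3000 μL = 3.35 mL total → factor 3.35/0.35 = 9.5714
Step 3: 25 μL + 0.05 mL = 75 μL total → factor 75/25 = 3
Step 4: 70 μL + 9.8 mL = 9870 μL total → factor 9870/70 = 141
Dilution factor to tube 1 = 3.6061; to tube 4 = 14600
[tube 1]/[tube 4] = (factor to tube 4)/(factor to tube 1) = 14600/3.6061 = 4.05 × 10^3

4.05 × 10^3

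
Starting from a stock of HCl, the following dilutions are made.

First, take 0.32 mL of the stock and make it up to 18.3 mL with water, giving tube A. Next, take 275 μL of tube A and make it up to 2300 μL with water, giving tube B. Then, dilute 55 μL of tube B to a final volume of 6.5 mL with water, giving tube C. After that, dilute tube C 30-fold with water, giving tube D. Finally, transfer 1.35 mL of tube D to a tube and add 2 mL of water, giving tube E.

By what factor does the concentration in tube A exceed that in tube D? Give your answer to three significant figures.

2.97 × 10^4

Step 1: 0.32 mL brought to 18.3 mL → factor 18.3/0.32 = 57.188
Step 2: 275 μL brought to 2300 μL → factor 2300/275 = 8.3636
Step 3: 55 μL brought to 6.5 mL → factor 6500/55 = 118.18
Step 4: 30-fold → factor 30
Dilution factor to tube A = 57.188; to tube D = 1.6958 × 10^6
[tube A]/[tube D] = (factor to tube D)/(factor to tube A) = 1.6958 × 10^6/57.188 = 2.97 × 10^4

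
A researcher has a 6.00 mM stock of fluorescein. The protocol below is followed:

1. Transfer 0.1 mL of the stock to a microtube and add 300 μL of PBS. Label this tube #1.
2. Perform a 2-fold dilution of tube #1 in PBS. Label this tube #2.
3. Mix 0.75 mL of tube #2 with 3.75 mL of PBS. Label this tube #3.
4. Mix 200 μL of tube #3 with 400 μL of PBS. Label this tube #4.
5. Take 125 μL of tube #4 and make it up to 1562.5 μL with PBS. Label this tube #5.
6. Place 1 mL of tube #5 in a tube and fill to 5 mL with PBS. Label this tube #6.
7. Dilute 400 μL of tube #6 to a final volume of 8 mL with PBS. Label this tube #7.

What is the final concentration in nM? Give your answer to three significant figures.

Step 1: 0.1 mL + 300 μL = 0.4 mL total → factor 0.4/0.1 = 4
Step 2: 2-fold → factor 2
Step 3: 0.75 mL + 3.75 mL = 4.5 mL total → factor 4.5/0.75 = 6
Step 4: 200 μL + 400 μL = 600 μL total → factor 600/200 = 3
Step 5: 125 μL brought to 1562.5 μL → factor 1562.5/125 = 12.5
Step 6: 1 mL brought to 5 mL → factor 5/1 = 5
Step 7: 400 μL brought to 8 mL → factor 8000/400 = 20
Overall dilution factor = 4 × 2 × 6 × 3 × 12.5 × 5 × 20 = 1.8 × 10^5
Final = 6.00 mM / 1.8 × 10^5 = 3.333 × 10^-5 mM = 33.3 nM

33.3 nM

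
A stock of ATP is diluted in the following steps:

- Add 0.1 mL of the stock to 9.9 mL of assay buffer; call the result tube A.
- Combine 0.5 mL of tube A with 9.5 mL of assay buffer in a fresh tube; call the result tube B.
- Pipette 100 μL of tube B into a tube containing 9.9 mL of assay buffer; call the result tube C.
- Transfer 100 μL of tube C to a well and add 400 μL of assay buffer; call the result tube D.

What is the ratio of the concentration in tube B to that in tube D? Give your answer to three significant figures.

500

Step 1: 0.1 mL + 9.9 mL = 10 mL total → factor 10/0.1 = 100
Step 2: 0.5 mL + 9.5 mL = 10 mL total → factor 10/0.5 = 20
Step 3: 100 μL + 9.9 mL = 10000 μL total → factor 10000/100 = 100
Step 4: 100 μL + 400 μL = 500 μL total → factor 500/100 = 5
Dilution factor to tube B = 2000; to tube D = 1 × 10^6
[tube B]/[tube D] = (factor to tube D)/(factor to tube B) = 1 × 10^6/2000 = 500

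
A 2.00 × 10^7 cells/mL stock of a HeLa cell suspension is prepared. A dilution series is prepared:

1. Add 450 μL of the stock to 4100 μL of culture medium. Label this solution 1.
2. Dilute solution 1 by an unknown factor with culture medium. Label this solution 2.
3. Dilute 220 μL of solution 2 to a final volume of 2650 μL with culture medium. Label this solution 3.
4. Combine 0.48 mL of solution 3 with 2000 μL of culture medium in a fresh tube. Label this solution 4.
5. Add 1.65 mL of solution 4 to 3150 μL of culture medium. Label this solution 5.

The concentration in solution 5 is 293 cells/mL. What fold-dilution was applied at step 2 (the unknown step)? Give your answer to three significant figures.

37.3-fold

Step 1: 450 μL + 4100 μL = 4550 μL total → factor 4550/450 = 10.111
Step 2: unknown factor x
Step 3: 220 μL brought to 2650 μL → factor 2650/220 = 12.045
Step 4: 0.48 mL + 2000 μL = 2.48 mL total → factor 2.48/0.48 = 5.1667
Step 5: 1.65 mL + 3150 μL = 4.8 mL total → factor 4.8/1.65 = 2.9091
Product of known-step factors = 1830.6
Overall factor = 2.00 × 10^7 cells/mL / (293 cells/mL) = 68259
x = 68259 / 1830.6 = 37.3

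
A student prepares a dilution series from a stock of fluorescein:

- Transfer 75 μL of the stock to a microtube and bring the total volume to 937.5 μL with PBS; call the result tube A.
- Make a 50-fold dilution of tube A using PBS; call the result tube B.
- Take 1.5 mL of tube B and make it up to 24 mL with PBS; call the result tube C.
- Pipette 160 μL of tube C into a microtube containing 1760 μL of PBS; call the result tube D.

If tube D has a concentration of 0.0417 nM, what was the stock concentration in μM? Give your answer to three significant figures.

Step 1: 75 μL brought to 937.5 μL → factor 937.5/75 = 12.5
Step 2: 50-fold → factor 50
Step 3: 1.5 mL brought to 24 mL → factor 24/1.5 = 16
Step 4: 160 μL + 1760 μL = 1920 μL total → factor 1920/160 = 12
Overall dilution factor = 12.5 × 50 × 16 × 12 = 1.2 × 10^5
Stock = 0.0417 nM × 1.2 × 10^5 = 5004 nM = 5.00 μM

5.00 μM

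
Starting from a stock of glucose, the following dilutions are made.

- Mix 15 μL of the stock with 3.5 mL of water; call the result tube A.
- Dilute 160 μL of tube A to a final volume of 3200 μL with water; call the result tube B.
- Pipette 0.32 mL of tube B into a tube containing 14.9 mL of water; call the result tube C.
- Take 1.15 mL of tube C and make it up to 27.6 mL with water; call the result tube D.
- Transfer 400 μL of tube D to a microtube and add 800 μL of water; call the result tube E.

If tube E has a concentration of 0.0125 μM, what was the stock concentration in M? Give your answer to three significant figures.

Step 1: 15 μL + 3.5 mL = 3515 μL total → factor 3515/15 = 234.33
Step 2: 160 μL brought to 3200 μL → factor 3200/160 = 20
Step 3: 0.32 mL + 14.9 mL = 15.22 mL total → factor 15.22/0.32 = 47.562
Step 4: 1.15 mL brought to 27.6 mL → factor 27.6/1.15 = 24
Step 5: 400 μL + 800 μL = 1200 μL total → factor 1200/400 = 3
Overall dilution factor = 234.33 × 20 × 47.562 × 24 × 3 = 1.6049 × 10^7
Stock = 0.0125 μM × 1.6049 × 10^7 = 2.006 × 10^5 μM = 0.201 M

0.201 M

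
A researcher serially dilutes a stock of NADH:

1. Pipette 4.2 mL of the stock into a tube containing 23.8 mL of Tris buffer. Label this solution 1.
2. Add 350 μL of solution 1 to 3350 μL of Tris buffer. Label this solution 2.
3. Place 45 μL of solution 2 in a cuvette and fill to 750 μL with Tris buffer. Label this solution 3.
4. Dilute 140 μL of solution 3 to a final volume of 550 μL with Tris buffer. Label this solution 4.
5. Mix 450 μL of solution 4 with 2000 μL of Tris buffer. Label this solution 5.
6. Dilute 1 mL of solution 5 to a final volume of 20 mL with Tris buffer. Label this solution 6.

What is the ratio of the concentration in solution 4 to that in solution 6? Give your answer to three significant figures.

Step 1: 4.2 mL + 23.8 mL = 28 mL total → factor 28/4.2 = 6.6667
Step 2: 350 μL + 3350 μL = 3700 μL total → factor 3700/350 = 10.571
Step 3: 45 μL brought to 750 μL → factor 750/45 = 16.667
Step 4: 140 μL brought to 550 μL → factor 550/140 = 3.9286
Step 5: 450 μL + 2000 μL = 2450 μL total → factor 2450/450 = 5.4444
Step 6: 1 mL brought to 20 mL → factor 20/1 = 20
Dilution factor to solution 4 = 4614.5; to solution 6 = 5.0247 × 10^5
[solution 4]/[solution 6] = (factor to solution 6)/(factor to solution 4) = 5.0247 × 10^5/4614.5 = 109

109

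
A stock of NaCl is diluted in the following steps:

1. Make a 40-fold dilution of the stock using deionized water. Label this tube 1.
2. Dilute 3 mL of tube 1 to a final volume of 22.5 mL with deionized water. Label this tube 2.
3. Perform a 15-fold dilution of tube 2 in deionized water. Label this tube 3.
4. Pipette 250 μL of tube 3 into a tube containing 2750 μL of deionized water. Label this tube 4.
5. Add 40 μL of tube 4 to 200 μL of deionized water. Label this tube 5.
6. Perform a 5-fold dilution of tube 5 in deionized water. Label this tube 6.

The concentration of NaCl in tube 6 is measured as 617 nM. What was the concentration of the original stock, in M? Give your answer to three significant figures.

1.00 M

Step 1: 40-fold → factor 40
Step 2: 3 mL brought to 22.5 mL → factor 22.5/3 = 7.5
Step 3: 15-fold → factor 15
Step 4: 250 μL + 2750 μL = 3000 μL total → factor 3000/250 = 12
Step 5: 40 μL + 200 μL = 240 μL total → factor 240/40 = 6
Step 6: 5-fold → factor 5
Overall dilution factor = 40 × 7.5 × 15 × 12 × 6 × 5 = 1.62 × 10^6
Stock = 617 nM × 1.62 × 10^6 = 9.995 × 10^8 nM = 1.00 M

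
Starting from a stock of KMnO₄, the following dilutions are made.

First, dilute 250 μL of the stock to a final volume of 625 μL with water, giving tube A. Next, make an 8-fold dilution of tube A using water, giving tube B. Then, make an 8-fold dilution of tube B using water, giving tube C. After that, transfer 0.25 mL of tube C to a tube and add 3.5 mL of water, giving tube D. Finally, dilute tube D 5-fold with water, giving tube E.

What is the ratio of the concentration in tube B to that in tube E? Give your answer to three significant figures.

600

Step 1: 250 μL brought to 625 μL → factor 625/250 = 2.5
Step 2: 8-fold → factor 8
Step 3: 8-fold → factor 8
Step 4: 0.25 mL + 3.5 mL = 3.75 mL total → factor 3.75/0.25 = 15
Step 5: 5-fold → factor 5
Dilution factor to tube B = 20; to tube E = 12000
[tube B]/[tube E] = (factor to tube E)/(factor to tube B) = 12000/20 = 600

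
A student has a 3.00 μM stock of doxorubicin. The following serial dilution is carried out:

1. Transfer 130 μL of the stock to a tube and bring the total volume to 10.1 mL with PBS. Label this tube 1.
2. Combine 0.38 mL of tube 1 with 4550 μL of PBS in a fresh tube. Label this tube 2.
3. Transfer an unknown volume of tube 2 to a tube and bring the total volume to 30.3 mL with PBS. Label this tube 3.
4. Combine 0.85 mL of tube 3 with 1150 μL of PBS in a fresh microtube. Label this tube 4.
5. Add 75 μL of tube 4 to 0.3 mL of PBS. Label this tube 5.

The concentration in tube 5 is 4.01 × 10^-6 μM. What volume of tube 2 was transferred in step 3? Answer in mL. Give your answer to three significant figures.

0.480 mL

Step 1: 130 μL brought to 10.1 mL → factor 10100/130 = 77.692
Step 2: 0.38 mL + 4550 μL = 4.93 mL total → factor 4.93/0.38 = 12.974
Step 3: v brought to 30.3 mL → factor = 30.3 mL/v
Step 4: 0.85 mL + 1150 μL = 2 mL total → factor 2/0.85 = 2.3529
Step 5: 75 μL + 0.3 mL = 375 μL total → factor 375/75 = 5
Product of known-step factors = 11858
Overall factor = 3.00 μM / (4.01 × 10^-6 μM) = 7.4813 × 10^5
Step-3 factor = 7.4813 × 10^5 / 11858 = 63.089
v = 30.3 mL / 63.089 = 0.480 mL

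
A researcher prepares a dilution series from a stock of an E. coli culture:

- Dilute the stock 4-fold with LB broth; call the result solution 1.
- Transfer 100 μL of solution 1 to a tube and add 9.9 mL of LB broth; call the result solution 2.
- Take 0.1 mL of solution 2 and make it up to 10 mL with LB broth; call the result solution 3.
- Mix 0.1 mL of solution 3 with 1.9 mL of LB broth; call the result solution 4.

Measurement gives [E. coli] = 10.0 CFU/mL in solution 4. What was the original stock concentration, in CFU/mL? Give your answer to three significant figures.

Step 1: 4-fold → factor 4
Step 2: 100 μL + 9.9 mL = 10000 μL total → factor 10000/100 = 100
Step 3: 0.1 mL brought to 10 mL → factor 10/0.1 = 100
Step 4: 0.1 mL + 1.9 mL = 2 mL total → factor 2/0.1 = 20
Overall dilution factor = 4 × 100 × 100 × 20 = 8 × 10^5
Stock = 10.0 CFU/mL × 8 × 10^5 = 8.00 × 10^6 CFU/mL

8.00 × 10^6 CFU/mL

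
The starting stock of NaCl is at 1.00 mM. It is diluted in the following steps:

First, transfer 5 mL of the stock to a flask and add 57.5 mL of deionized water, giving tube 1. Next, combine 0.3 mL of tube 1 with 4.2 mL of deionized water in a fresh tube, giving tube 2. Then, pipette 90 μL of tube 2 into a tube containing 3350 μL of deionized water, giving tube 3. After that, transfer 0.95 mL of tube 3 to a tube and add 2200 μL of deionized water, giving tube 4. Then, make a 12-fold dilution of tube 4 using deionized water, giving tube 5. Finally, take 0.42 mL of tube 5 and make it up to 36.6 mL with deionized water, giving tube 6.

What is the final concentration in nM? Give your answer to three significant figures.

0.0402 nM

Step 1: 5 mL + 57.5 mL = 62.5 mL total → factor 62.5/5 = 12.5
Step 2: 0.3 mL + 4.2 mL = 4.5 mL total → factor 4.5/0.3 = 15
Step 3: 90 μL + 3350 μL = 3440 μL total → factor 3440/90 = 38.222
Step 4: 0.95 mL + 2200 μL = 3.15 mL total → factor 3.15/0.95 = 3.3158
Step 5: 12-fold → factor 12
Step 6: 0.42 mL brought to 36.6 mL → factor 36.6/0.42 = 87.143
Overall dilution factor = 12.5 × 15 × 38.222 × 3.3158 × 12 × 87.143 = 2.4849 × 10^7
Final = 1.00 mM / 2.4849 × 10^7 = 4.024 × 10^-8 mM = 0.0402 nM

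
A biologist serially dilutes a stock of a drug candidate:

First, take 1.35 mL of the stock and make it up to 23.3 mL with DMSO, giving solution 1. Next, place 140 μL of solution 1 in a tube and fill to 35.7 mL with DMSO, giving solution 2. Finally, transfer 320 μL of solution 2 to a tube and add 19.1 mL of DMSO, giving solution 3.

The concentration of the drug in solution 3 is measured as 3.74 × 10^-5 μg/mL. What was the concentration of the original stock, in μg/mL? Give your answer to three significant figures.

9.99 μg/mL

Step 1: 1.35 mL brought to 23.3 mL → factor 23.3/1.35 = 17.259
Step 2: 140 μL brought to 35.7 mL → factor 35700/140 = 255
Step 3: 320 μL + 19.1 mL = 19420 μL total → factor 19420/320 = 60.688
Overall dilution factor = 17.259 × 255 × 60.688 = 2.6709 × 10^5
Stock = 3.74 × 10^-5 μg/mL × 2.6709 × 10^5 = 9.99 μg/mL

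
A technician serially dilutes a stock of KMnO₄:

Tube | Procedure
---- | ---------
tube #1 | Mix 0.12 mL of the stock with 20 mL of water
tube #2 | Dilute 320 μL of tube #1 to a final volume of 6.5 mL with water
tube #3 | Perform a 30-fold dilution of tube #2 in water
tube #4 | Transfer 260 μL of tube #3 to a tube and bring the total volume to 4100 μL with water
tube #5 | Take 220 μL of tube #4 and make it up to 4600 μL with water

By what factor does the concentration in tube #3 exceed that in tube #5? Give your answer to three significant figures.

Step 1: 0.12 mL + 20 mL = 20.12 mL total → factor 20.12/0.12 = 167.67
Step 2: 320 μL brought to 6.5 mL → factor 6500/320 = 20.312
Step 3: 30-fold → factor 30
Step 4: 260 μL brought to 4100 μL → factor 4100/260 = 15.769
Step 5: 220 μL brought to 4600 μL → factor 4600/220 = 20.909
Dilution factor to tube #3 = 1.0217 × 10^5; to tube #5 = 3.3688 × 10^7
[tube #3]/[tube #5] = (factor to tube #5)/(factor to tube #3) = 3.3688 × 10^7/1.0217 × 10^5 = 330

330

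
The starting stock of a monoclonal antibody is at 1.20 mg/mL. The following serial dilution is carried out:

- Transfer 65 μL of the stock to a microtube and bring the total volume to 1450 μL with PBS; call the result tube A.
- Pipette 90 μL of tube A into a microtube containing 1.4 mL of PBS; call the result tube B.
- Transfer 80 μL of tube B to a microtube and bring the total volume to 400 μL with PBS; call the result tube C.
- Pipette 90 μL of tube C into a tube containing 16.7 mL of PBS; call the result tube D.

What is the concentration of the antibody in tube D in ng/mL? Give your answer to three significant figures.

Step 1: 65 μL brought to 1450 μL → factor 1450/65 = 22.308
Step 2: 90 μL + 1.4 mL = 1490 μL total → factor 1490/90 = 16.556
Step 3: 80 μL brought to 400 μL → factor 400/80 = 5
Step 4: 90 μL + 16.7 mL = 16790 μL total → factor 16790/90 = 186.56
Overall dilution factor = 22.308 × 16.556 × 5 × 186.56 = 3.4449 × 10^5
Final = 1.20 mg/mL / 3.4449 × 10^5 = 3.483 × 10^-6 mg/mL = 3.48 ng/mL

3.48 ng/mL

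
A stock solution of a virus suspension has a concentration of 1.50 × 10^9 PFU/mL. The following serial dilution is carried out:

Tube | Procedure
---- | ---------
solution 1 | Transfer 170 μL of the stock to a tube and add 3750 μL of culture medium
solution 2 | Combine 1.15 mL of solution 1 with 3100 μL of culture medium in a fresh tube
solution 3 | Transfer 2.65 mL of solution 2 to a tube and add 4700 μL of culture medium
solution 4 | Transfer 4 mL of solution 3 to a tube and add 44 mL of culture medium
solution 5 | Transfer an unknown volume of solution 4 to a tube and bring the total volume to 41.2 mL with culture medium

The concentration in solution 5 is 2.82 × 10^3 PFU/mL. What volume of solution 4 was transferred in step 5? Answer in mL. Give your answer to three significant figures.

Step 1: 170 μL + 3750 μL = 3920 μL total → factor 3920/170 = 23.059
Step 2: 1.15 mL + 3100 μL = 4.25 mL total → factor 4.25/1.15 = 3.6957
Step 3: 2.65 mL + 4700 μL = 7.35 mL total → factor 7.35/2.65 = 2.7736
Step 4: 4 mL + 44 mL = 48 mL total → factor 48/4 = 12
Step 5: v brought to 41.2 mL → factor = 41.2 mL/v
Product of known-step factors = 2836.3
Overall factor = 1.50 × 10^9 PFU/mL / (2.82 × 10^3 PFU/mL) = 5.3191 × 10^5
Step-5 factor = 5.3191 × 10^5 / 2836.3 = 187.54
v = 41.2 mL / 187.54 = 0.220 mL

0.220 mL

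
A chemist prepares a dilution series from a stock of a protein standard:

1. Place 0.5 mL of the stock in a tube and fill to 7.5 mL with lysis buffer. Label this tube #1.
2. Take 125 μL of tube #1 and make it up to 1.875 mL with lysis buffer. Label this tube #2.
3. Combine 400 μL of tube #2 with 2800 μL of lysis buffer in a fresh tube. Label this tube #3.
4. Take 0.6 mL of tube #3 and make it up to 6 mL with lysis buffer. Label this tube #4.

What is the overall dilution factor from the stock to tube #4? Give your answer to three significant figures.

Step 1: 0.5 mL brought to 7.5 mL → factor 7.5/0.5 = 15
Step 2: 125 μL brought to 1.875 mL → factor 1875/125 = 15
Step 3: 400 μL + 2800 μL = 3200 μL total → factor 3200/400 = 8
Step 4: 0.6 mL brought to 6 mL → factor 6/0.6 = 10
Overall dilution factor = 15 × 15 × 8 × 10 = 18000

1.80 × 10^4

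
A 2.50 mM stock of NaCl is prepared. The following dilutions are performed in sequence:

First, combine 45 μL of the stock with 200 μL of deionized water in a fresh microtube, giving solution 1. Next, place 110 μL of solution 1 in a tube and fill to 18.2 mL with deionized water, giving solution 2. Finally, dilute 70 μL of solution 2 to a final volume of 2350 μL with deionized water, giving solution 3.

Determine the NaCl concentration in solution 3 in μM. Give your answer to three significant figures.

Step 1: 45 μL + 200 μL = 245 μL total → factor 245/45 = 5.4444
Step 2: 110 μL brought to 18.2 mL → factor 18200/110 = 165.45
Step 3: 70 μL brought to 2350 μL → factor 2350/70 = 33.571
Overall dilution factor = 5.4444 × 165.45 × 33.571 = 30241
Final = 2.50 mM / 30241 = 8.267 × 10^-5 mM = 0.0827 μM

0.0827 μM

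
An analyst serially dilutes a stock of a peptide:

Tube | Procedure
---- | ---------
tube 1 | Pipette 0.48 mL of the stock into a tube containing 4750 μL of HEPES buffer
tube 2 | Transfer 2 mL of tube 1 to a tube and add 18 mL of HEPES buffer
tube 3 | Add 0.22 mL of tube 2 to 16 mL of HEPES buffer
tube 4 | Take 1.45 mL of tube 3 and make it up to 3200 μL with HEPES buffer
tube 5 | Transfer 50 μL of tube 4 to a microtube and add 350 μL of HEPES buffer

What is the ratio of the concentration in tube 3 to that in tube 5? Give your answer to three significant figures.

Step 1: 0.48 mL + 4750 μL = 5.23 mL total → factor 5.23/0.48 = 10.896
Step 2: 2 mL + 18 mL = 20 mL total → factor 20/2 = 10
Step 3: 0.22 mL + 16 mL = 16.22 mL total → factor 16.22/0.22 = 73.727
Step 4: 1.45 mL brought to 3200 μL → factor 3.2/1.45 = 2.2069
Step 5: 50 μL + 350 μL = 400 μL total → factor 400/50 = 8
Dilution factor to tube 3 = 8033.2; to tube 5 = 1.4183 × 10^5
[tube 3]/[tube 5] = (factor to tube 5)/(factor to tube 3) = 1.4183 × 10^5/8033.2 = 17.7

17.7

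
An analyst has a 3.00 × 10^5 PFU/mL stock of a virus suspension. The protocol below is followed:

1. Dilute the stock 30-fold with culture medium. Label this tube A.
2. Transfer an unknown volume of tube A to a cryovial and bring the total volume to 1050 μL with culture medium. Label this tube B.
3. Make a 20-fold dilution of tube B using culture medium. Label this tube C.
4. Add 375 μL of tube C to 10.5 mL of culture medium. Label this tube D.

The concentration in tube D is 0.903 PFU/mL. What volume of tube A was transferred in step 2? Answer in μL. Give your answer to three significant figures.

55.0 μL

Step 1: 30-fold → factor 30
Step 2: v brought to 1050 μL → factor = 1050 μL/v
Step 3: 20-fold → factor 20
Step 4: 375 μL + 10.5 mL = 10875 μL total → factor 10875/375 = 29
Product of known-step factors = 17400
Overall factor = 3.00 × 10^5 PFU/mL / (0.903 PFU/mL) = 3.3223 × 10^5
Step-2 factor = 3.3223 × 10^5 / 17400 = 19.093
v = 1050 μL / 19.093 = 55.0 μL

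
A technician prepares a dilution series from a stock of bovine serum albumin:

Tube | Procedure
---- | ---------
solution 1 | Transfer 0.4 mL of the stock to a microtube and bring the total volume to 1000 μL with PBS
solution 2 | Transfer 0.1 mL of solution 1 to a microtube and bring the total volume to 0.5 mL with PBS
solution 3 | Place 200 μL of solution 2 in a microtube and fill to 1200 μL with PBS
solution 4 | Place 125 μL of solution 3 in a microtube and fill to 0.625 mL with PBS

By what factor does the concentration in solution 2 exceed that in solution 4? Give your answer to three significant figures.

Step 1: 0.4 mL brought to 1000 μL → factor 1/0.4 = 2.5
Step 2: 0.1 mL brought to 0.5 mL → factor 0.5/0.1 = 5
Step 3: 200 μL brought to 1200 μL → factor 1200/200 = 6
Step 4: 125 μL brought to 0.625 mL → factor 625/125 = 5
Dilution factor to solution 2 = 12.5; to solution 4 = 375
[solution 2]/[solution 4] = (factor to solution 4)/(factor to solution 2) = 375/12.5 = 30.0

30.0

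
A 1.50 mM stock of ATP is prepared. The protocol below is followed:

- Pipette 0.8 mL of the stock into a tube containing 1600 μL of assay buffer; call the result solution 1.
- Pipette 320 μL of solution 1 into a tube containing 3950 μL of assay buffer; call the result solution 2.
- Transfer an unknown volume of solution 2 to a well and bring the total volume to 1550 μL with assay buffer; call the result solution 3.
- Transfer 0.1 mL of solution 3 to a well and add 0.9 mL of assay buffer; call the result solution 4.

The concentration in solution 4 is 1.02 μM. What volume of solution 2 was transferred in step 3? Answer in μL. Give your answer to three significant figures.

Step 1: 0.8 mL + 1600 μL = 2.4 mL total → factor 2.4/0.8 = 3
Step 2: 320 μL + 3950 μL = 4270 μL total → factor 4270/320 = 13.344
Step 3: v brought to 1550 μL → factor = 1550 μL/v
Step 4: 0.1 mL + 0.9 mL = 1 mL total → factor 1/0.1 = 10
Product of known-step factors = 400.31
Overall factor = 1.50 mM / (1.02 μM) = 1470.6
Step-3 factor = 1470.6 / 400.31 = 3.6736
v = 1550 μL / 3.6736 = 422 μL

422 μL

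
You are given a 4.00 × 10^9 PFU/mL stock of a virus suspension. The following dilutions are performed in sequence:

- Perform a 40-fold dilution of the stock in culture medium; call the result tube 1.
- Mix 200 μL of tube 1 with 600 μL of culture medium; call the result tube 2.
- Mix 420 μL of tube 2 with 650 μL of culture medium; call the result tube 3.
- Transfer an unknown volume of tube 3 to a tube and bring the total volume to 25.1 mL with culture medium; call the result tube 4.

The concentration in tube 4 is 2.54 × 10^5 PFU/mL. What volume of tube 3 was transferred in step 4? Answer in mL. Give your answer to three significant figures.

0.650 mL

Step 1: 40-fold → factor 40
Step 2: 200 μL + 600 μL = 800 μL total → factor 800/200 = 4
Step 3: 420 μL + 650 μL = 1070 μL total → factor 1070/420 = 2.5476
Step 4: v brought to 25.1 mL → factor = 25.1 mL/v
Product of known-step factors = 407.62
Overall factor = 4.00 × 10^9 PFU/mL / (2.54 × 10^5 PFU/mL) = 15748
Step-4 factor = 15748 / 407.62 = 38.634
v = 25.1 mL / 38.634 = 0.650 mL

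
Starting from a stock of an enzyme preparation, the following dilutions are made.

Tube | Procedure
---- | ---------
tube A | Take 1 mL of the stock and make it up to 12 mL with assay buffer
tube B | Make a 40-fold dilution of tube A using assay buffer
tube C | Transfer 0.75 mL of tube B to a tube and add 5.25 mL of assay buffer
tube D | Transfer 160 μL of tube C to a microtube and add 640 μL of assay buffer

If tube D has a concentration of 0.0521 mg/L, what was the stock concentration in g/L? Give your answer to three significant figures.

Step 1: 1 mL brought to 12 mL → factor 12/1 = 12
Step 2: 40-fold → factor 40
Step 3: 0.75 mL + 5.25 mL = 6 mL total → factor 6/0.75 = 8
Step 4: 160 μL + 640 μL = 800 μL total → factor 800/160 = 5
Overall dilution factor = 12 × 40 × 8 × 5 = 19200
Stock = 0.0521 mg/L × 19200 = 1000 mg/L = 1.00 g/L

1.00 g/L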